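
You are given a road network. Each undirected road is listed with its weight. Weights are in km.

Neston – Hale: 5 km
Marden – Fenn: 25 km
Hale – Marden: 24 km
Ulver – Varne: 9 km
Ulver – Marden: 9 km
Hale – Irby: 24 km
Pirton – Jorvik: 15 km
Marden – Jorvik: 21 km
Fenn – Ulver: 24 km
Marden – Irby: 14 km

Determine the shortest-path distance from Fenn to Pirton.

Running Dijkstra from Fenn:
Fenn: 0
Ulver: 24  (via Fenn)
Marden: 25  (via Fenn)
Varne: 33  (via Ulver)
Irby: 39  (via Marden)
Jorvik: 46  (via Marden)
Hale: 49  (via Marden)
Neston: 54  (via Hale)
Pirton: 61  (via Jorvik)
Shortest route: Fenn → Marden → Jorvik → Pirton = 61 km.

61 km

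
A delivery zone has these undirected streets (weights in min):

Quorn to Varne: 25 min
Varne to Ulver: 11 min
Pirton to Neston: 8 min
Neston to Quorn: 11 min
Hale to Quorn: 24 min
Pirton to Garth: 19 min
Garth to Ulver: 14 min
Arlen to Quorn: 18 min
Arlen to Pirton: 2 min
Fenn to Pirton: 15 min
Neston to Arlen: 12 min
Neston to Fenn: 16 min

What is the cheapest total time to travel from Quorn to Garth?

38 min

Compare a few routes:
Quorn → Arlen → Pirton → Garth: 18+2+19 = 39
Quorn → Neston → Pirton → Garth: 11+8+19 = 38
The minimum is 38 min via Quorn → Neston → Pirton → Garth.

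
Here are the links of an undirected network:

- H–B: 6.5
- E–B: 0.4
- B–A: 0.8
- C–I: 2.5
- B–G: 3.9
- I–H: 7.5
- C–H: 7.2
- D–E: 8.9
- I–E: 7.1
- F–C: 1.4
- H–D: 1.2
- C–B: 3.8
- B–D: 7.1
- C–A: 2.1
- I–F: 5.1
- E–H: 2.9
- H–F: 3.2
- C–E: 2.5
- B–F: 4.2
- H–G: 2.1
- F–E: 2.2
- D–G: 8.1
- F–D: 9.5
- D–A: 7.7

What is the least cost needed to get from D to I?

Shortest distances from D:
D: 0
H: 1.2  (via D)
G: 3.3  (via H)
E: 4.1  (via H)
F: 4.4  (via H)
B: 4.5  (via E)
A: 5.3  (via B)
C: 5.8  (via F)
I: 8.3  (via C)
Shortest route: D–H–F–C–I = 8.3.

8.3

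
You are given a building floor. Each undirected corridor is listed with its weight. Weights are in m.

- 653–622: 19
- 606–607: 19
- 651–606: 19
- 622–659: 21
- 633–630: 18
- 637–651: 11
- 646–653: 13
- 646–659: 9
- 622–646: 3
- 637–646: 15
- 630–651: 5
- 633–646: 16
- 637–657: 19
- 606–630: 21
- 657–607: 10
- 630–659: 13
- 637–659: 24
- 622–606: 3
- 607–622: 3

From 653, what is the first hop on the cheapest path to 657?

646

Candidate routes:
653 - 622 - 607 - 657: 19+3+10 = 32
653 - 646 - 622 - 607 - 657: 13+3+3+10 = 29
Cheapest is 653 - 646 - 622 - 607 - 657 at 29 m.
So from 653 the first move is to 646.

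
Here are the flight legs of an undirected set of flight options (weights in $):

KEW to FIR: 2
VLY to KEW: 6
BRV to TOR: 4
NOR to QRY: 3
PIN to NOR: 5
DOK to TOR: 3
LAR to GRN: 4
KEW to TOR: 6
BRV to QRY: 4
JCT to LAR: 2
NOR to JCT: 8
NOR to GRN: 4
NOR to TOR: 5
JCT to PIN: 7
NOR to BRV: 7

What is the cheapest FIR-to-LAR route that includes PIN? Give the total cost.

Shortest FIR→PIN: FIR–KEW–TOR–NOR–PIN = 18
Best PIN to LAR: PIN–JCT–LAR costing 9
Total via PIN: 18 + 9 = $27.

$27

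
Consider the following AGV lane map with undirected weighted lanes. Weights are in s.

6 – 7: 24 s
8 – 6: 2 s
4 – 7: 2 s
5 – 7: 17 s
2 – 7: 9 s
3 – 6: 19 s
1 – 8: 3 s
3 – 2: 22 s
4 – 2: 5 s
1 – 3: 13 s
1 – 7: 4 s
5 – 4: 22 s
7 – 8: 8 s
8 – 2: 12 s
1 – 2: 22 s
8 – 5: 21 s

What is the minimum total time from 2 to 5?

Shortest distances from 2:
2: 0
4: 5  (via 2)
7: 7  (via 4)
1: 11  (via 7)
8: 12  (via 2)
6: 14  (via 8)
3: 22  (via 2)
5: 24  (via 7)
Shortest route: 2–4–7–5 = 24 s.

24 s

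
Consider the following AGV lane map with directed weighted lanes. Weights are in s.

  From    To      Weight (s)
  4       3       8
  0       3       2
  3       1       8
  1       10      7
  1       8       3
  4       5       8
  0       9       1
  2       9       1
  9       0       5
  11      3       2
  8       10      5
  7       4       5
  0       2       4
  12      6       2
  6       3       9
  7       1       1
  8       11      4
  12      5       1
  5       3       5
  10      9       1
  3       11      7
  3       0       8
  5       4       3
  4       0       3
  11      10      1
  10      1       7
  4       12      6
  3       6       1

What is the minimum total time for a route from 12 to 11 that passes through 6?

18 s

Best 12 to 6: 12–6 costing 2
Best 6 to 11: 6–3–11 costing 16
Total via 6: 2 + 16 = 18 s.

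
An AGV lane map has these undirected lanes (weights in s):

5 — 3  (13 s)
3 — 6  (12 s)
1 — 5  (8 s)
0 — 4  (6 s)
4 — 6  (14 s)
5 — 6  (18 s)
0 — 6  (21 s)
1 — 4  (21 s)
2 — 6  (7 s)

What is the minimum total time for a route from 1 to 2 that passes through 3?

40 s

Best 1 to 3: 1 → 5 → 3 costing 21
Best 3 to 2: 3 → 6 → 2 costing 19
Total via 3: 21 + 19 = 40 s.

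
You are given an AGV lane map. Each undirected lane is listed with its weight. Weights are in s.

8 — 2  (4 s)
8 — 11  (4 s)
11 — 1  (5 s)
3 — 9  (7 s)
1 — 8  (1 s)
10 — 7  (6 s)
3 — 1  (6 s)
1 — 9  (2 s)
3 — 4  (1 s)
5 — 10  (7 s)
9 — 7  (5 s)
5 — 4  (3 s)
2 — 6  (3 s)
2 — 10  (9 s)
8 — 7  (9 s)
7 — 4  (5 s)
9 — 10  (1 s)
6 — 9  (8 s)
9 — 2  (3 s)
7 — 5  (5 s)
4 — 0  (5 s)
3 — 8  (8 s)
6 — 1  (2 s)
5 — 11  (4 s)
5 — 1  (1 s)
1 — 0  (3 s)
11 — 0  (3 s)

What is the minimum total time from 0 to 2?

Compare a few routes:
0–1–8–2: 3+1+4 = 8
0–11–8–1–6–2: 3+4+1+2+3 = 13
0–11–8–1–9–2: 3+4+1+2+3 = 13
0–11–8–2: 3+4+4 = 11
The minimum is 8 s via 0–1–8–2.

8 s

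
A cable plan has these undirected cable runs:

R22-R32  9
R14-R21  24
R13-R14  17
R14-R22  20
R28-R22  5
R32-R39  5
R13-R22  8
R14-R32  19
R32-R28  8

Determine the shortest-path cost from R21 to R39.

Running Dijkstra from R21:
R21: 0
R14: 24  (via R21)
R13: 41  (via R14)
R32: 43  (via R14)
R22: 44  (via R14)
R39: 48  (via R32)
Shortest route: R21 → R14 → R32 → R39 = 48.

48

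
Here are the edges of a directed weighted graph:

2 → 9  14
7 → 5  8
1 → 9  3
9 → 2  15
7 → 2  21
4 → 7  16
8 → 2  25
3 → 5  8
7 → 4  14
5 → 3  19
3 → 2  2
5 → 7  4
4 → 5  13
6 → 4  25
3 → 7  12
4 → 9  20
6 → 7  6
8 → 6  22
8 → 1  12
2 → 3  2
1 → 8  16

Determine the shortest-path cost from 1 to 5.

Settle nodes by increasing distance from 1:
1: 0
9: 3  (via 1)
8: 16  (via 1)
2: 18  (via 9)
3: 20  (via 2)
5: 28  (via 3)
Shortest route: 1–9–2–3–5 = 28.

28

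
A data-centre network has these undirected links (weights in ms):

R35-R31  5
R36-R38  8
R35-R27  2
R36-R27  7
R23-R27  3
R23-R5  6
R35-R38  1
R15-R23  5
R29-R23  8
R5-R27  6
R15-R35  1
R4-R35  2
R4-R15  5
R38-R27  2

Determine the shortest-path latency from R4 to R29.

15 ms

Shortest distances from R4:
R4: 0
R35: 2  (via R4)
R38: 3  (via R35)
R15: 3  (via R35)
R27: 4  (via R35)
R23: 7  (via R27)
R31: 7  (via R35)
R5: 10  (via R27)
R36: 11  (via R38)
R29: 15  (via R23)
Shortest route: R4 → R35 → R27 → R23 → R29 = 15 ms.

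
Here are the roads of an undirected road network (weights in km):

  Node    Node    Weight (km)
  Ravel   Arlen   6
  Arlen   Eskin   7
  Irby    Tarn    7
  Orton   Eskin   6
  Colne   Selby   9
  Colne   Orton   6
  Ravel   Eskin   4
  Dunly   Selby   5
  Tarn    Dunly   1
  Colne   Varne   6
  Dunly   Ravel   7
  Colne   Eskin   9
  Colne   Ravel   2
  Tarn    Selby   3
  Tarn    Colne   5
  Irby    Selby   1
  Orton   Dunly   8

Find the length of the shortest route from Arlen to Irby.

17 km

Running Dijkstra from Arlen:
Arlen: 0
Ravel: 6  (via Arlen)
Eskin: 7  (via Arlen)
Colne: 8  (via Ravel)
Tarn: 13  (via Colne)
Dunly: 13  (via Ravel)
Orton: 13  (via Eskin)
Varne: 14  (via Colne)
Selby: 16  (via Tarn)
Irby: 17  (via Selby)
Shortest route: Arlen → Ravel → Colne → Tarn → Selby → Irby = 17 km.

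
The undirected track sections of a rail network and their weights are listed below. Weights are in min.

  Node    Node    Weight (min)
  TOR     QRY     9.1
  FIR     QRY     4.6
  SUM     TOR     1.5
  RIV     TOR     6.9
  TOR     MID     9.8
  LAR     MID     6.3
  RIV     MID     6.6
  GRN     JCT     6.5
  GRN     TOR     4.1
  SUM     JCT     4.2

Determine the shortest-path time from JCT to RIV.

Settle nodes by increasing distance from JCT:
JCT: 0
SUM: 4.2  (via JCT)
TOR: 5.7  (via SUM)
GRN: 6.5  (via JCT)
RIV: 12.6  (via TOR)
Shortest route: JCT → SUM → TOR → RIV = 12.6 min.

12.6 min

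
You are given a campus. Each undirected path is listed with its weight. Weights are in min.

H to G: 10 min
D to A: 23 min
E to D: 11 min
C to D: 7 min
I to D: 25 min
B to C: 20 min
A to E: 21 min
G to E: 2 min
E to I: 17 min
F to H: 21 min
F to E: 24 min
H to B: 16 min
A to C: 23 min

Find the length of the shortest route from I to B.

45 min

Settle nodes by increasing distance from I:
I: 0
E: 17  (via I)
G: 19  (via E)
D: 25  (via I)
H: 29  (via G)
C: 32  (via D)
A: 38  (via E)
F: 41  (via E)
B: 45  (via H)
Shortest route: I → E → G → H → B = 45 min.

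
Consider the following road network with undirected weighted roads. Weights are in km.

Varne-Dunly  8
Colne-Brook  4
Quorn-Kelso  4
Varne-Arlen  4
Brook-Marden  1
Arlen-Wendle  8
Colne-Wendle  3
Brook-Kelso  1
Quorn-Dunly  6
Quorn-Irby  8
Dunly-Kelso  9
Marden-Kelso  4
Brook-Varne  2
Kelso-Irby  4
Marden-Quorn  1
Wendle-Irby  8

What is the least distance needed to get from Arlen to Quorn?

8 km

Compare a few routes:
Arlen–Varne–Brook–Kelso–Marden–Quorn: 4+2+1+4+1 = 12
Arlen–Varne–Brook–Marden–Quorn: 4+2+1+1 = 8
Arlen–Varne–Brook–Marden–Kelso–Quorn: 4+2+1+4+4 = 15
Arlen–Varne–Brook–Kelso–Quorn: 4+2+1+4 = 11
Cheapest is Arlen–Varne–Brook–Marden–Quorn at 8 km.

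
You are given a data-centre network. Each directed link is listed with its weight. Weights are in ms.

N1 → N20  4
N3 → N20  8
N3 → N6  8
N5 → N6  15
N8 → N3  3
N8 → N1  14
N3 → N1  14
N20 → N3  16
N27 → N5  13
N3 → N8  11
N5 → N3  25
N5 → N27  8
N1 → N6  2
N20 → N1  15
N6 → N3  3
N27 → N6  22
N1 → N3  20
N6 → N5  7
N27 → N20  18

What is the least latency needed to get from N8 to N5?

Enumerating some paths:
N8–N1–N6–N5: 14+2+7 = 23
N8–N3–N6–N5: 3+8+7 = 18
The minimum is 18 ms via N8–N3–N6–N5.

18 ms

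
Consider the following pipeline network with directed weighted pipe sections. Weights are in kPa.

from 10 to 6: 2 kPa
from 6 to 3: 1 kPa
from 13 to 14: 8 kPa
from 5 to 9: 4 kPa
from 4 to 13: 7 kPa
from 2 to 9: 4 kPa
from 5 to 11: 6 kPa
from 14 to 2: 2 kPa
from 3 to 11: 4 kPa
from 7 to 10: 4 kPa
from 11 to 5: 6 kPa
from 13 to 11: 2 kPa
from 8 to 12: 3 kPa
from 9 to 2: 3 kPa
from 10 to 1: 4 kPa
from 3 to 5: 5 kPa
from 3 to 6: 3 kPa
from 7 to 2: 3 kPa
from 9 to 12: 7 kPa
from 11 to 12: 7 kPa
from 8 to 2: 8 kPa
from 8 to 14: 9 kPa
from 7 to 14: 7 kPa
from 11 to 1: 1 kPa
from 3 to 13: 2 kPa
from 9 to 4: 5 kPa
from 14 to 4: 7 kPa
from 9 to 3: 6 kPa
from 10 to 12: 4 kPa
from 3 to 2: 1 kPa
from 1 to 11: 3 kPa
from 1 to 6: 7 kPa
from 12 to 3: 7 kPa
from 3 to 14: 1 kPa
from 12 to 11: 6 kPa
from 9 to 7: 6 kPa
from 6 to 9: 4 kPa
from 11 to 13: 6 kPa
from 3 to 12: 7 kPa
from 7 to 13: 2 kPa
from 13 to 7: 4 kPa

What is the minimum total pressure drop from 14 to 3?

Settle nodes by increasing distance from 14:
14: 0
2: 2  (via 14)
9: 6  (via 2)
4: 7  (via 14)
3: 12  (via 9)
Shortest route: 14 → 2 → 9 → 3 = 12 kPa.

12 kPa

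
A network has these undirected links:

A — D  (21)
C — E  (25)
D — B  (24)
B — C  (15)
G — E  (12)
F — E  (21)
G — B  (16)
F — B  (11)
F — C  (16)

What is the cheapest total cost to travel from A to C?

60

Candidate routes:
A–D–B–C: 21+24+15 = 60
A–D–B–F–C: 21+24+11+16 = 72
The minimum is 60 via A–D–B–C.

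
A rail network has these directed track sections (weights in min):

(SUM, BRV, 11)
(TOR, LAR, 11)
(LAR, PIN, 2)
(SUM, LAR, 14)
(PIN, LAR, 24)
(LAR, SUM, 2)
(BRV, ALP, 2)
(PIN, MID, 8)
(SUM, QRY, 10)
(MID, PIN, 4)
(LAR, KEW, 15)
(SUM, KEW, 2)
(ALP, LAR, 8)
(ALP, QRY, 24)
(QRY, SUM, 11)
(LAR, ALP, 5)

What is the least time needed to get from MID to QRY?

40 min

Shortest distances from MID:
MID: 0
PIN: 4  (via MID)
LAR: 28  (via PIN)
SUM: 30  (via LAR)
KEW: 32  (via SUM)
ALP: 33  (via LAR)
QRY: 40  (via SUM)
Shortest route: MID → PIN → LAR → SUM → QRY = 40 min.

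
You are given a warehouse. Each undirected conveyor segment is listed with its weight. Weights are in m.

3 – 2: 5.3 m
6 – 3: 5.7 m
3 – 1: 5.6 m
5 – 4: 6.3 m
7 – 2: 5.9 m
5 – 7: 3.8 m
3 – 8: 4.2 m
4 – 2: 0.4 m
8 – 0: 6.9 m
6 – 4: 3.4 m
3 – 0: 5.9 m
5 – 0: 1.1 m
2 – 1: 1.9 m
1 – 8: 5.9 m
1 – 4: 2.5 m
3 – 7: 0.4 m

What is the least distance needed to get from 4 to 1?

Enumerating some paths:
4–1: 2.5 = 2.5
4–2–1: 0.4+1.9 = 2.3
The minimum is 2.3 m via 4–2–1.

2.3 m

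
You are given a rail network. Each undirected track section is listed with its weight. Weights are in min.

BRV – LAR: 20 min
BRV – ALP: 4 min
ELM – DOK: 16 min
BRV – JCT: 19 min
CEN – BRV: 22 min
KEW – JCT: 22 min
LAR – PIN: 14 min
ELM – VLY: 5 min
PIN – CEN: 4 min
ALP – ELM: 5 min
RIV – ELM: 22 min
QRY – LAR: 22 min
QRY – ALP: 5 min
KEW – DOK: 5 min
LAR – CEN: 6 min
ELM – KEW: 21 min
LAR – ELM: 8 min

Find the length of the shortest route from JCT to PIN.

45 min

Running Dijkstra from JCT:
JCT: 0
BRV: 19  (via JCT)
KEW: 22  (via JCT)
ALP: 23  (via BRV)
DOK: 27  (via KEW)
ELM: 28  (via ALP)
QRY: 28  (via ALP)
VLY: 33  (via ELM)
LAR: 36  (via ELM)
CEN: 41  (via BRV)
PIN: 45  (via CEN)
Shortest route: JCT–BRV–CEN–PIN = 45 min.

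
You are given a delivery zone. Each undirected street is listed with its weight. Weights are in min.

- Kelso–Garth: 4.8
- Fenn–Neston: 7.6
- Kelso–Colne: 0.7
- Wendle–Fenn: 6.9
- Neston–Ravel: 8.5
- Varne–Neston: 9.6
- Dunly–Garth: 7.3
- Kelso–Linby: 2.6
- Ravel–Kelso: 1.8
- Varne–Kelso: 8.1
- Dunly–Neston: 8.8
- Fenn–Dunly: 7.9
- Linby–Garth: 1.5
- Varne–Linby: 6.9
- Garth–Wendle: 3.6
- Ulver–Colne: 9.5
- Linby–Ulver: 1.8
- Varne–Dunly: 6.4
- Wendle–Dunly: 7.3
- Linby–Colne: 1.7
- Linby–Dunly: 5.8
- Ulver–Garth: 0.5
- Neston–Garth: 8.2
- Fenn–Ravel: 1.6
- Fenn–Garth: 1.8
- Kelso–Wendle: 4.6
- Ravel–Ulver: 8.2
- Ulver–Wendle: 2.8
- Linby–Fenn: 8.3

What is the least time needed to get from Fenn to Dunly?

7.9 min

Enumerating some paths:
Fenn → Garth → Ulver → Linby → Dunly: 1.8+0.5+1.8+5.8 = 9.9
Fenn → Garth → Linby → Dunly: 1.8+1.5+5.8 = 9.1
Fenn → Garth → Dunly: 1.8+7.3 = 9.1
Fenn → Dunly: 7.9 = 7.9
Cheapest is Fenn → Dunly at 7.9 min.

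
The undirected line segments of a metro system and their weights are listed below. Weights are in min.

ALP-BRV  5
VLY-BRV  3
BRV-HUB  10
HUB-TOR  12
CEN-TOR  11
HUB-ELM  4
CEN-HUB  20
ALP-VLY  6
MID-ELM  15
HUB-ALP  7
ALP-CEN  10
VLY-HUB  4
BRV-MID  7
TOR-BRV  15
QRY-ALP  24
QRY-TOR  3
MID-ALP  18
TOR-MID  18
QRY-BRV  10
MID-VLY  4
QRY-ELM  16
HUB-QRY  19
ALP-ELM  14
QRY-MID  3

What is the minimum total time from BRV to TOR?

13 min

Shortest distances from BRV:
BRV: 0
VLY: 3  (via BRV)
ALP: 5  (via BRV)
MID: 7  (via BRV)
HUB: 7  (via VLY)
QRY: 10  (via BRV)
ELM: 11  (via HUB)
TOR: 13  (via QRY)
Shortest route: BRV → QRY → TOR = 13 min.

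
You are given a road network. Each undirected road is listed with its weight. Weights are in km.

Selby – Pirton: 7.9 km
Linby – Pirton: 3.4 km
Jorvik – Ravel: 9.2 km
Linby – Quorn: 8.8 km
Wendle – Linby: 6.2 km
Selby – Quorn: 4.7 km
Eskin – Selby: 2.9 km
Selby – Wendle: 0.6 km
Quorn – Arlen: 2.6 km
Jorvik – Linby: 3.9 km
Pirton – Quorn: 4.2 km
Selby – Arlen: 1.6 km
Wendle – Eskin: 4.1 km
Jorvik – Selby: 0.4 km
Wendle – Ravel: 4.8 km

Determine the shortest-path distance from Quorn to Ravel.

Settle nodes by increasing distance from Quorn:
Quorn: 0
Arlen: 2.6  (via Quorn)
Pirton: 4.2  (via Quorn)
Selby: 4.2  (via Arlen)
Jorvik: 4.6  (via Selby)
Wendle: 4.8  (via Selby)
Eskin: 7.1  (via Selby)
Linby: 7.6  (via Pirton)
Ravel: 9.6  (via Wendle)
Shortest route: Quorn–Arlen–Selby–Wendle–Ravel = 9.6 km.

9.6 km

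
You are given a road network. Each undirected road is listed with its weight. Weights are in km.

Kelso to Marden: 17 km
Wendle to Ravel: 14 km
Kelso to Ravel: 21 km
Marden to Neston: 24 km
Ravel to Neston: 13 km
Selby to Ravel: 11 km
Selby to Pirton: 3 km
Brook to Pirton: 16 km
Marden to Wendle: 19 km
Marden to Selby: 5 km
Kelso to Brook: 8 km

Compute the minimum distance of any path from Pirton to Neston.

Running Dijkstra from Pirton:
Pirton: 0
Selby: 3  (via Pirton)
Marden: 8  (via Selby)
Ravel: 14  (via Selby)
Brook: 16  (via Pirton)
Kelso: 24  (via Brook)
Wendle: 27  (via Marden)
Neston: 27  (via Ravel)
Shortest route: Pirton → Selby → Ravel → Neston = 27 km.

27 km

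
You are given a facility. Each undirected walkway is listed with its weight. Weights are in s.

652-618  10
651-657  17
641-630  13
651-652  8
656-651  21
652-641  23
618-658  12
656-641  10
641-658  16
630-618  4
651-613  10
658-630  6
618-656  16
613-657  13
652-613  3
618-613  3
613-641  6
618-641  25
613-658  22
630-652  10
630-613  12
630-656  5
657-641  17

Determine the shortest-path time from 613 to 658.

Settle nodes by increasing distance from 613:
613: 0
652: 3  (via 613)
618: 3  (via 613)
641: 6  (via 613)
630: 7  (via 618)
651: 10  (via 613)
656: 12  (via 630)
657: 13  (via 613)
658: 13  (via 630)
Shortest route: 613–618–630–658 = 13 s.

13 s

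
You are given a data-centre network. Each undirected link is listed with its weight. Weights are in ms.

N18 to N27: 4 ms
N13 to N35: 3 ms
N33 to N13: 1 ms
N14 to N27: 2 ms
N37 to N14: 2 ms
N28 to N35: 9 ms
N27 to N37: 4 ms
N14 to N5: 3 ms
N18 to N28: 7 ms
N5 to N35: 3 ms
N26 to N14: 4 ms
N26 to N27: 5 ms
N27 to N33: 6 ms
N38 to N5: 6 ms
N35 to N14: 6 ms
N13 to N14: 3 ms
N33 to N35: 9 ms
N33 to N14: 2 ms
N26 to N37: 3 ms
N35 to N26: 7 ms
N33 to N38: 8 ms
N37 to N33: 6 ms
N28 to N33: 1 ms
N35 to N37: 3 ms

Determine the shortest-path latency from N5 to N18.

Compare a few routes:
N5 → N14 → N27 → N18: 3+2+4 = 9
N5 → N14 → N37 → N27 → N18: 3+2+4+4 = 13
Cheapest is N5 → N14 → N27 → N18 at 9 ms.

9 ms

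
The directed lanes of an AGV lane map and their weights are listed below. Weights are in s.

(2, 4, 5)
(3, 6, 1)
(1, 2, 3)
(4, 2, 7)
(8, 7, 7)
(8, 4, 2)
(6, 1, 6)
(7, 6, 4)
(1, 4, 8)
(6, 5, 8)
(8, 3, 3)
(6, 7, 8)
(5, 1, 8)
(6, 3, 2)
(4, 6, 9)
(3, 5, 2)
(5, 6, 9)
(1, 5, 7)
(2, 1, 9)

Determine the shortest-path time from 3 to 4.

15 s

Shortest distances from 3:
3: 0
6: 1  (via 3)
5: 2  (via 3)
1: 7  (via 6)
7: 9  (via 6)
2: 10  (via 1)
4: 15  (via 1)
Shortest route: 3 → 6 → 1 → 4 = 15 s.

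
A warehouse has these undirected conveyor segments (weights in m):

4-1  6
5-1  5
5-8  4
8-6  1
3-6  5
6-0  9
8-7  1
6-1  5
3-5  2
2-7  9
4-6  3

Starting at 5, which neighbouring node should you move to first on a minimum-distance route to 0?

Compare a few routes:
5–8–6–0: 4+1+9 = 14
5–3–6–0: 2+5+9 = 16
5–1–6–0: 5+5+9 = 19
The minimum is 14 m via 5–8–6–0.
So from 5 the first move is to 8.

8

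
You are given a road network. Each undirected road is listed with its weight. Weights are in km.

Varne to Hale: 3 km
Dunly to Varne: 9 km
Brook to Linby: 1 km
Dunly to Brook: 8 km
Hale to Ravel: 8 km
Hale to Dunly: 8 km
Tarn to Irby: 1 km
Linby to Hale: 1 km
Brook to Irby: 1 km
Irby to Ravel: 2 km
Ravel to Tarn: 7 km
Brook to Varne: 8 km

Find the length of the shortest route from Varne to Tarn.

7 km

Compare a few routes:
Varne → Hale → Linby → Brook → Irby → Tarn: 3+1+1+1+1 = 7
Varne → Brook → Irby → Tarn: 8+1+1 = 10
Cheapest is Varne → Hale → Linby → Brook → Irby → Tarn at 7 km.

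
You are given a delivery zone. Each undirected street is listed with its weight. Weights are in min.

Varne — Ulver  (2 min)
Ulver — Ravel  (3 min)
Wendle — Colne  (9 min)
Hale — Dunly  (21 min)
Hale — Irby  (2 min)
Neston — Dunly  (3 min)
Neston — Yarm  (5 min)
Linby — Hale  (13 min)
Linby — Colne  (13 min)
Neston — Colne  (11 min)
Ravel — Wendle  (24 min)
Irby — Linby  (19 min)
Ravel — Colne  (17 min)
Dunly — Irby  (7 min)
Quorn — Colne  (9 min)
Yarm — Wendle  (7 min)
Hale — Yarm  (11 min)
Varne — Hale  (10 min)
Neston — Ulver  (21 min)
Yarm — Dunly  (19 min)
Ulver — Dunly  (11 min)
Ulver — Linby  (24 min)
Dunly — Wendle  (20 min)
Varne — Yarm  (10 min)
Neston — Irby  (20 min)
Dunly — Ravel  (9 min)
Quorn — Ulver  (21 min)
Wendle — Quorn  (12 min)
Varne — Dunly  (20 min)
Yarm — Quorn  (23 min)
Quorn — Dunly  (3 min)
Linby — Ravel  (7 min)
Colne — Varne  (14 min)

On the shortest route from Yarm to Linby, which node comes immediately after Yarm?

Compare a few routes:
Yarm - Neston - Dunly - Ravel - Linby: 5+3+9+7 = 24
Yarm - Wendle - Colne - Linby: 7+9+13 = 29
Yarm - Varne - Ulver - Ravel - Linby: 10+2+3+7 = 22
Yarm - Hale - Linby: 11+13 = 24
The minimum is 22 min via Yarm - Varne - Ulver - Ravel - Linby.
So from Yarm the first move is to Varne.

Varne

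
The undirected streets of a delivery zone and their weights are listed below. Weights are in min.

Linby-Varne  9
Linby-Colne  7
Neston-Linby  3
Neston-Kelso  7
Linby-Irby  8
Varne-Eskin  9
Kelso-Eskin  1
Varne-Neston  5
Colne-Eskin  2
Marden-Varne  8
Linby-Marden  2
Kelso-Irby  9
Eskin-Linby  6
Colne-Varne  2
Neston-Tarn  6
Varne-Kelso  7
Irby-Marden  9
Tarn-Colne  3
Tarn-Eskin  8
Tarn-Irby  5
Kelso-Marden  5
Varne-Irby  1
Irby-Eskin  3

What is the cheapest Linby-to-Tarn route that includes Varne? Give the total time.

Best Linby to Varne: Linby → Neston → Varne costing 8
Shortest Varne→Tarn: Varne → Colne → Tarn = 5
Total via Varne: 8 + 5 = 13 min.

13 min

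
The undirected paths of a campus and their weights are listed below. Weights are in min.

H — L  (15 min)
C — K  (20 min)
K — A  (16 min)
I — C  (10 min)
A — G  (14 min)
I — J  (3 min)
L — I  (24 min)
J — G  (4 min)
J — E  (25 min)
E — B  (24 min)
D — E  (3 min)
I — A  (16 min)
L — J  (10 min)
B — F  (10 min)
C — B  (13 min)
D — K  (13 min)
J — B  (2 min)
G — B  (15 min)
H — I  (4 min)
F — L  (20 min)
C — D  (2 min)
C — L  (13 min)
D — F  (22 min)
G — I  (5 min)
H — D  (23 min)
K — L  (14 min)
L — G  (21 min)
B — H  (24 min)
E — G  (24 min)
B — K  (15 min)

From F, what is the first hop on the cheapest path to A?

B

Compare a few routes:
F - B - J - G - A: 10+2+4+14 = 30
F - B - J - I - A: 10+2+3+16 = 31
The minimum is 30 min via F - B - J - G - A.
So from F the first move is to B.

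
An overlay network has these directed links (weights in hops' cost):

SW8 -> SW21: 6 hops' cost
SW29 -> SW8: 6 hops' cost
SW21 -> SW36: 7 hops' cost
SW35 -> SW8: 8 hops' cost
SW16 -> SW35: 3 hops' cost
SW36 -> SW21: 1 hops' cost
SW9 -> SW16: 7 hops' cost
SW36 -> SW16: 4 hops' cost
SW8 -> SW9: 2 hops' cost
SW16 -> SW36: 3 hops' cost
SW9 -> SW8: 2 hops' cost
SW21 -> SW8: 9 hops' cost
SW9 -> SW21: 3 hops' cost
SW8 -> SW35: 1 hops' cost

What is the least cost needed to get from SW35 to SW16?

Enumerating some paths:
SW35 → SW8 → SW9 → SW21 → SW36 → SW16: 8+2+3+7+4 = 24
SW35 → SW8 → SW9 → SW16: 8+2+7 = 17
Cheapest is SW35 → SW8 → SW9 → SW16 at 17 hops' cost.

17 hops' cost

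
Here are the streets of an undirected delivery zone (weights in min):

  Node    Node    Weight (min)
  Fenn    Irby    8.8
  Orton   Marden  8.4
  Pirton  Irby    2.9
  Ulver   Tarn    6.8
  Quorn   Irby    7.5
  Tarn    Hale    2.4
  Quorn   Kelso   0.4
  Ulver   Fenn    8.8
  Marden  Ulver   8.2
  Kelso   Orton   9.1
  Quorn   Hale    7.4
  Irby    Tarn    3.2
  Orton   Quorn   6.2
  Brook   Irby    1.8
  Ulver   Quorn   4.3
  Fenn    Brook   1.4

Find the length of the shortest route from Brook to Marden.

18.4 min

Shortest distances from Brook:
Brook: 0
Fenn: 1.4  (via Brook)
Irby: 1.8  (via Brook)
Pirton: 4.7  (via Irby)
Tarn: 5  (via Irby)
Hale: 7.4  (via Tarn)
Quorn: 9.3  (via Irby)
Kelso: 9.7  (via Quorn)
Ulver: 10.2  (via Fenn)
Orton: 15.5  (via Quorn)
Marden: 18.4  (via Ulver)
Shortest route: Brook–Fenn–Ulver–Marden = 18.4 min.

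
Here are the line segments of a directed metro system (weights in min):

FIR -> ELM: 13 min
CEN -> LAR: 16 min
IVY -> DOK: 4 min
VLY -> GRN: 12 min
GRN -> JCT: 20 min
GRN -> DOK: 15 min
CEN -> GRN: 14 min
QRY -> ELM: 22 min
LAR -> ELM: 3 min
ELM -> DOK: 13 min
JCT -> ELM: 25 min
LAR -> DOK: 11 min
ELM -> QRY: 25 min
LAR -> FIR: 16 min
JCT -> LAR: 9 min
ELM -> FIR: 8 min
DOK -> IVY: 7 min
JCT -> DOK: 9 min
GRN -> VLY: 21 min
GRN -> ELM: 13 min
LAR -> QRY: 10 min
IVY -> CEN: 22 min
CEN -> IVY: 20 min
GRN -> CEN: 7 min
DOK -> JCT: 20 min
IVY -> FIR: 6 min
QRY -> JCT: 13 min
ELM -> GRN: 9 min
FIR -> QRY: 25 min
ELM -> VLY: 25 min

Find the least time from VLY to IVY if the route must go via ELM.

45 min

Shortest VLY→ELM: VLY–GRN–ELM = 25
Best ELM to IVY: ELM–DOK–IVY costing 20
Total via ELM: 25 + 20 = 45 min.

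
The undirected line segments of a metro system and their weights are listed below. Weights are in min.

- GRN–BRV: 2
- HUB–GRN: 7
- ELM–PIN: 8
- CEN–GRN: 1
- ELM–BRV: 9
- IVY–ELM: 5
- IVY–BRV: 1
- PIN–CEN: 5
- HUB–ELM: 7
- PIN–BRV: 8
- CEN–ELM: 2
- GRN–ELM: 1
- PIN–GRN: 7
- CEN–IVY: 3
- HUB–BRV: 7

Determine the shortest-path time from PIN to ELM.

Candidate routes:
PIN → CEN → ELM: 5+2 = 7
PIN → GRN → ELM: 7+1 = 8
PIN → ELM: 8 = 8
Cheapest is PIN → CEN → ELM at 7 min.

7 min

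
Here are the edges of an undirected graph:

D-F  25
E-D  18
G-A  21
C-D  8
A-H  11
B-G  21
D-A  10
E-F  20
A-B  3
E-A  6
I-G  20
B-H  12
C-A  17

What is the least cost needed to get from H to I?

52

Settle nodes by increasing distance from H:
H: 0
A: 11  (via H)
B: 12  (via H)
E: 17  (via A)
D: 21  (via A)
C: 28  (via A)
G: 32  (via A)
F: 37  (via E)
I: 52  (via G)
Shortest route: H → A → G → I = 52.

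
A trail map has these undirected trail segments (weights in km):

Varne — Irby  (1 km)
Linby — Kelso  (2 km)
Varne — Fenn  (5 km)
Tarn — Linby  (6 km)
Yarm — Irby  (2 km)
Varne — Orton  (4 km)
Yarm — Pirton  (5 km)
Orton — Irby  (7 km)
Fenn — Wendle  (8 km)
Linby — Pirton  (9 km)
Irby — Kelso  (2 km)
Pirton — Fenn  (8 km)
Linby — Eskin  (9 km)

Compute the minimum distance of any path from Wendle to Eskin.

Compare a few routes:
Wendle → Fenn → Pirton → Yarm → Irby → Kelso → Linby → Eskin: 8+8+5+2+2+2+9 = 36
Wendle → Fenn → Pirton → Linby → Eskin: 8+8+9+9 = 34
Wendle → Fenn → Varne → Irby → Kelso → Linby → Eskin: 8+5+1+2+2+9 = 27
Cheapest is Wendle → Fenn → Varne → Irby → Kelso → Linby → Eskin at 27 km.

27 km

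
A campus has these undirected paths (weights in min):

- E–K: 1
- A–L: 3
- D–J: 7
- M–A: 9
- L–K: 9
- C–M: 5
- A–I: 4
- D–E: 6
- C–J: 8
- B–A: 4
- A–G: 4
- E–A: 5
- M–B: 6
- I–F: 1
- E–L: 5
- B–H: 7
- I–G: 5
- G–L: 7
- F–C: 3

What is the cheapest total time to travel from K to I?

10 min

Shortest distances from K:
K: 0
E: 1  (via K)
A: 6  (via E)
L: 6  (via E)
D: 7  (via E)
B: 10  (via A)
G: 10  (via A)
I: 10  (via A)
Shortest route: K → E → A → I = 10 min.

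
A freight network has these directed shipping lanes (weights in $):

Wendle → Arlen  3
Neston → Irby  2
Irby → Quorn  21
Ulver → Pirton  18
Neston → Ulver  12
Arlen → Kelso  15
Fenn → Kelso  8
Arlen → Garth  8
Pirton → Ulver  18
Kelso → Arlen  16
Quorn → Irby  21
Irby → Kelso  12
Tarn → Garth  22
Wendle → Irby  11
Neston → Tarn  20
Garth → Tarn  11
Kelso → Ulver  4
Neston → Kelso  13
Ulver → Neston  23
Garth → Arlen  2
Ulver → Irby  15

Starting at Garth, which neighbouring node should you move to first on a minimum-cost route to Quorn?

Enumerating some paths:
Garth–Arlen–Kelso–Ulver–Irby–Quorn: 2+15+4+15+21 = 57
Garth–Arlen–Kelso–Ulver–Neston–Irby–Quorn: 2+15+4+23+2+21 = 67
Cheapest is Garth–Arlen–Kelso–Ulver–Irby–Quorn at $57.
So from Garth the first move is to Arlen.

Arlen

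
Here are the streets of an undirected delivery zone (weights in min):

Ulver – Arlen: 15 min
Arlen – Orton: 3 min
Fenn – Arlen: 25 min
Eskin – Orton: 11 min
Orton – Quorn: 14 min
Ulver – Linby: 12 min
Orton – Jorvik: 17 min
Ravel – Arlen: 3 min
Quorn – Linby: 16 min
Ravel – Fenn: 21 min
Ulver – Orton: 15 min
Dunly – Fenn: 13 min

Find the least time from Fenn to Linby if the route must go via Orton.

Best Fenn to Orton: Fenn → Ravel → Arlen → Orton costing 27
Shortest Orton→Linby: Orton → Ulver → Linby = 27
Total via Orton: 27 + 27 = 54 min.

54 min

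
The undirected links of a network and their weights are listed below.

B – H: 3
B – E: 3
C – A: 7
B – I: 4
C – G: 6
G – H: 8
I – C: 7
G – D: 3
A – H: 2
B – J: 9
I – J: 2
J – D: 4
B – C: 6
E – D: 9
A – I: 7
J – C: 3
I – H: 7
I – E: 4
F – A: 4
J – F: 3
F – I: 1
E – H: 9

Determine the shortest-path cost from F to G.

10

Running Dijkstra from F:
F: 0
I: 1  (via F)
J: 3  (via F)
A: 4  (via F)
B: 5  (via I)
E: 5  (via I)
C: 6  (via J)
H: 6  (via A)
D: 7  (via J)
G: 10  (via D)
Shortest route: F–J–D–G = 10.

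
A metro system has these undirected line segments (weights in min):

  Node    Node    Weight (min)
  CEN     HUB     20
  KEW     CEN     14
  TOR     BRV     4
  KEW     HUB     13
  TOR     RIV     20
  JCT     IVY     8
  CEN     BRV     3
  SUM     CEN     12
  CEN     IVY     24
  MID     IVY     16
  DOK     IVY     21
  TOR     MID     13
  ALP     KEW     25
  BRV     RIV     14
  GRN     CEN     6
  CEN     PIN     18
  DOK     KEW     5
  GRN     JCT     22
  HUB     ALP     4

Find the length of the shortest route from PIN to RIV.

Settle nodes by increasing distance from PIN:
PIN: 0
CEN: 18  (via PIN)
BRV: 21  (via CEN)
GRN: 24  (via CEN)
TOR: 25  (via BRV)
SUM: 30  (via CEN)
KEW: 32  (via CEN)
RIV: 35  (via BRV)
Shortest route: PIN → CEN → BRV → RIV = 35 min.

35 min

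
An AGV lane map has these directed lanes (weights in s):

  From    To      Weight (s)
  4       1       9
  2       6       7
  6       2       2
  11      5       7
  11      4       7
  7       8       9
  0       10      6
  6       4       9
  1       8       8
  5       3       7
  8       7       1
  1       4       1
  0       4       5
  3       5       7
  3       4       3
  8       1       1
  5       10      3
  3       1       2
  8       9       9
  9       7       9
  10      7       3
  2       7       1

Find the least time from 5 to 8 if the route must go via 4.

27 s

Shortest 5→4: 5 → 3 → 4 = 10
Best 4 to 8: 4 → 1 → 8 costing 17
Total via 4: 10 + 17 = 27 s.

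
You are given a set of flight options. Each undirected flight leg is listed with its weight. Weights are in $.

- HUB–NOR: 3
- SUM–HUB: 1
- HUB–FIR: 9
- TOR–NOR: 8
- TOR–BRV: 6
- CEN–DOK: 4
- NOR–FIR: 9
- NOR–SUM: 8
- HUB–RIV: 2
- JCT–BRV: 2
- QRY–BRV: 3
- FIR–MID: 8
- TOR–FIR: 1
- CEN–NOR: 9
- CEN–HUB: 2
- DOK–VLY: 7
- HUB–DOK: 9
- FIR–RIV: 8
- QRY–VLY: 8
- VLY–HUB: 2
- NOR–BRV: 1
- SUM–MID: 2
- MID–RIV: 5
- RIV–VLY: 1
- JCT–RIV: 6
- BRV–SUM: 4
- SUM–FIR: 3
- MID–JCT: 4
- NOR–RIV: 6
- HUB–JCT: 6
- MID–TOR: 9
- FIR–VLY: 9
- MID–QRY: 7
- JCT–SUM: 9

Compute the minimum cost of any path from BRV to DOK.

Shortest distances from BRV:
BRV: 0
NOR: 1  (via BRV)
JCT: 2  (via BRV)
QRY: 3  (via BRV)
SUM: 4  (via BRV)
HUB: 4  (via NOR)
VLY: 6  (via HUB)
CEN: 6  (via HUB)
RIV: 6  (via HUB)
TOR: 6  (via BRV)
MID: 6  (via JCT)
FIR: 7  (via SUM)
DOK: 10  (via CEN)
Shortest route: BRV–NOR–HUB–CEN–DOK = $10.

$10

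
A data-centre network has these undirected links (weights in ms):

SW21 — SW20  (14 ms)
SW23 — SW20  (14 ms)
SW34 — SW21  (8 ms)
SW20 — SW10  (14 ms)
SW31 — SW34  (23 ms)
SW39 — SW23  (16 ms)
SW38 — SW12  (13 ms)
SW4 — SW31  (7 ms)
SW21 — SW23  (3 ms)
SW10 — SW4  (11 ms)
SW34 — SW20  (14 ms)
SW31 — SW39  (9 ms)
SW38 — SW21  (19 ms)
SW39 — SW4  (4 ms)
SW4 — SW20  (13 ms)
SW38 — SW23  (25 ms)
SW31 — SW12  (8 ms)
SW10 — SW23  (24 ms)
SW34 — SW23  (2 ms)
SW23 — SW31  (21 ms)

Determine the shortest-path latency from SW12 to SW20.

28 ms

Settle nodes by increasing distance from SW12:
SW12: 0
SW31: 8  (via SW12)
SW38: 13  (via SW12)
SW4: 15  (via SW31)
SW39: 17  (via SW31)
SW10: 26  (via SW4)
SW20: 28  (via SW4)
Shortest route: SW12 → SW31 → SW4 → SW20 = 28 ms.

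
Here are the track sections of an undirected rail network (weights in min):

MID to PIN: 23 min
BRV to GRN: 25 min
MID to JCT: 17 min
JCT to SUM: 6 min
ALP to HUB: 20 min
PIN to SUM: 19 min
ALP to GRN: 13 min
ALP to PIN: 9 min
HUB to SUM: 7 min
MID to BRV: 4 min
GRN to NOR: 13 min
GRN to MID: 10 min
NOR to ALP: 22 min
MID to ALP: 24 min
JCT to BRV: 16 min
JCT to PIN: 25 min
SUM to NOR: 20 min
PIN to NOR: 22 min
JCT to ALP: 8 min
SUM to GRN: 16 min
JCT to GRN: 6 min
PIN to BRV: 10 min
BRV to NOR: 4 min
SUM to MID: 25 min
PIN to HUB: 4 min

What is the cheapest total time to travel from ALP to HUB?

13 min

Compare a few routes:
ALP–PIN–HUB: 9+4 = 13
ALP–HUB: 20 = 20
Cheapest is ALP–PIN–HUB at 13 min.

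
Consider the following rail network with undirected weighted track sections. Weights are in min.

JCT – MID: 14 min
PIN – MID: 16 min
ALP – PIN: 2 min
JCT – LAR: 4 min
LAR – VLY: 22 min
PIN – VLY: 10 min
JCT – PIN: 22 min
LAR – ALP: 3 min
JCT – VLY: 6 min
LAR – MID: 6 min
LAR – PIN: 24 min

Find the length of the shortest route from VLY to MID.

16 min

Shortest distances from VLY:
VLY: 0
JCT: 6  (via VLY)
PIN: 10  (via VLY)
LAR: 10  (via JCT)
ALP: 12  (via PIN)
MID: 16  (via LAR)
Shortest route: VLY–JCT–LAR–MID = 16 min.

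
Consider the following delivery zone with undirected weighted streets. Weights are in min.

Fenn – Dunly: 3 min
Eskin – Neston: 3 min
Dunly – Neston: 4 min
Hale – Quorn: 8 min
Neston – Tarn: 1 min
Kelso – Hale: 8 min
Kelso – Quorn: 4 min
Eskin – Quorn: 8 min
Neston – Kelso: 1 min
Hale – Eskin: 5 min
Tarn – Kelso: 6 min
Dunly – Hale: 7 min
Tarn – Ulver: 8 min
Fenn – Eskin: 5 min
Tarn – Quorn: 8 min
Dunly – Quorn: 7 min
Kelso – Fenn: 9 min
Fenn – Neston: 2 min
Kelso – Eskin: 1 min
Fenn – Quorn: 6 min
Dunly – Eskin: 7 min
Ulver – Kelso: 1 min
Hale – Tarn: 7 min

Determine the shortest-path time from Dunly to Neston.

Candidate routes:
Dunly - Fenn - Neston: 3+2 = 5
Dunly - Neston: 4 = 4
Cheapest is Dunly - Neston at 4 min.

4 min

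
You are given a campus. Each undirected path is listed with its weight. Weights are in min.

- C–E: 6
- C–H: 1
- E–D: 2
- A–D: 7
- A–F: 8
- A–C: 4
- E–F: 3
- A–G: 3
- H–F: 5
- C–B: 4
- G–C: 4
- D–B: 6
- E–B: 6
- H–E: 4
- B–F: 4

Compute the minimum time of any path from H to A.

5 min

Running Dijkstra from H:
H: 0
C: 1  (via H)
E: 4  (via H)
A: 5  (via C)
Shortest route: H–C–A = 5 min.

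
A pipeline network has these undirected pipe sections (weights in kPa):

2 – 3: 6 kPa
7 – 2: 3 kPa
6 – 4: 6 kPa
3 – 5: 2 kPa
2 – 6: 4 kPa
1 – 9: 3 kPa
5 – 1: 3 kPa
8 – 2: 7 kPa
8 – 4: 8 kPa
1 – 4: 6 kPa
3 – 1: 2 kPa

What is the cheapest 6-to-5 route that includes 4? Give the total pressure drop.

15 kPa

Shortest 6→4: 6 → 4 = 6
Shortest 4→5: 4 → 1 → 5 = 9
Total via 4: 6 + 9 = 15 kPa.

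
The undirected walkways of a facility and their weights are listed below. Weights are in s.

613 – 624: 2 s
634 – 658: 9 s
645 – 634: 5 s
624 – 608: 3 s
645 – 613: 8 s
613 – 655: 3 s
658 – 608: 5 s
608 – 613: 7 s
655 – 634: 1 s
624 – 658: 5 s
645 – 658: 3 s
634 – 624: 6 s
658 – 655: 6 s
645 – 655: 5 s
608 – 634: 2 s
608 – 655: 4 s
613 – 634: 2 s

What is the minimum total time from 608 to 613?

4 s

Enumerating some paths:
608–624–613: 3+2 = 5
608–634–613: 2+2 = 4
The minimum is 4 s via 608–634–613.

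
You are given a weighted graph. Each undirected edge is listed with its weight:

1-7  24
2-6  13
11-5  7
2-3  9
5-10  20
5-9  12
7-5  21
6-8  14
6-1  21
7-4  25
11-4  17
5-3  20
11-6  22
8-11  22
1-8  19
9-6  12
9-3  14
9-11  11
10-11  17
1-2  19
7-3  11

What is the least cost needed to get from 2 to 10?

49

Candidate routes:
2 → 3 → 5 → 10: 9+20+20 = 49
2 → 3 → 9 → 11 → 10: 9+14+11+17 = 51
2 → 6 → 11 → 10: 13+22+17 = 52
The minimum is 49 via 2 → 3 → 5 → 10.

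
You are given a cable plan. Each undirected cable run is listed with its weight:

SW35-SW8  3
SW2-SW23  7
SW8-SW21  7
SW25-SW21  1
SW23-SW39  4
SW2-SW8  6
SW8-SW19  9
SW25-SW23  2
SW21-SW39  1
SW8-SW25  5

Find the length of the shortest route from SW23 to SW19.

Compare a few routes:
SW23–SW39–SW21–SW25–SW8–SW19: 4+1+1+5+9 = 20
SW23–SW25–SW8–SW19: 2+5+9 = 16
SW23–SW25–SW21–SW8–SW19: 2+1+7+9 = 19
The minimum is 16 via SW23–SW25–SW8–SW19.

16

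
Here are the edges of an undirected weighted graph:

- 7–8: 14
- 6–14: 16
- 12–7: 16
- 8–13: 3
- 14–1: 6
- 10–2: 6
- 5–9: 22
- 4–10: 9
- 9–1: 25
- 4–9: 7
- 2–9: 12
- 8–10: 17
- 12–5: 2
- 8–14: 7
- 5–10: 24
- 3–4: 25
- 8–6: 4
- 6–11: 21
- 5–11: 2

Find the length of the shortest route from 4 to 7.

40

Enumerating some paths:
4–10–5–12–7: 9+24+2+16 = 51
4–9–5–12–7: 7+22+2+16 = 47
4–9–2–10–8–7: 7+12+6+17+14 = 56
4–10–8–7: 9+17+14 = 40
Cheapest is 4–10–8–7 at 40.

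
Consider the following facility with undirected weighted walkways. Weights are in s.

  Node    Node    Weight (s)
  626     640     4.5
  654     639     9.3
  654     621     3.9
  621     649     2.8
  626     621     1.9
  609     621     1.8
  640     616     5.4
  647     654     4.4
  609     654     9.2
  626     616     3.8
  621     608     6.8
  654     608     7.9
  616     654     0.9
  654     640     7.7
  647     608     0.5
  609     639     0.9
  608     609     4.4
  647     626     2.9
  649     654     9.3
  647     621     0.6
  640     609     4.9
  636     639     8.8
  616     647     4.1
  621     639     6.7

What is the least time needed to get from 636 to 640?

14.6 s

Compare a few routes:
636 - 639 - 609 - 621 - 626 - 640: 8.8+0.9+1.8+1.9+4.5 = 17.9
636 - 639 - 609 - 640: 8.8+0.9+4.9 = 14.6
636 - 639 - 609 - 621 - 647 - 626 - 640: 8.8+0.9+1.8+0.6+2.9+4.5 = 19.5
Cheapest is 636 - 639 - 609 - 640 at 14.6 s.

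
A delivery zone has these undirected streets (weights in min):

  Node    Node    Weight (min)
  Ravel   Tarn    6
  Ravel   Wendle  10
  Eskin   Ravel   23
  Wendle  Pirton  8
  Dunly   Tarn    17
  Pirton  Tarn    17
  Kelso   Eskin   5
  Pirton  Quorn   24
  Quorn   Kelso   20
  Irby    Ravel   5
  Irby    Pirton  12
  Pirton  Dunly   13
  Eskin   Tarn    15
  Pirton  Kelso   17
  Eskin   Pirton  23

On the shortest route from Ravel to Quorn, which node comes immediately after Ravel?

Compare a few routes:
Ravel - Irby - Pirton - Quorn: 5+12+24 = 41
Ravel - Wendle - Pirton - Quorn: 10+8+24 = 42
Ravel - Tarn - Eskin - Kelso - Quorn: 6+15+5+20 = 46
The minimum is 41 min via Ravel - Irby - Pirton - Quorn.
So from Ravel the first move is to Irby.

Irby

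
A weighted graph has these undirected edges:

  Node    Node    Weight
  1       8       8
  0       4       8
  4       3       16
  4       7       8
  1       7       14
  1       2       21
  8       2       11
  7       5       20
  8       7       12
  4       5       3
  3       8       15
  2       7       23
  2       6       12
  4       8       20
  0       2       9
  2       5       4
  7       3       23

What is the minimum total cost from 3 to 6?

35

Settle nodes by increasing distance from 3:
3: 0
8: 15  (via 3)
4: 16  (via 3)
5: 19  (via 4)
1: 23  (via 8)
2: 23  (via 5)
7: 23  (via 3)
0: 24  (via 4)
6: 35  (via 2)
Shortest route: 3–4–5–2–6 = 35.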